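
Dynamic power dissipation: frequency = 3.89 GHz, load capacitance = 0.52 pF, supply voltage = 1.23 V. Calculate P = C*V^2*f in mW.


Step 1: V^2 = 1.23^2 = 1.5129 V^2
Step 2: P = C*V^2*f = 0.52e-12 F * 1.5129 * 3.89e9 Hz
Step 3: P = 3.06029412e-03 W
Step 4: P = 3.06 mW

3.06


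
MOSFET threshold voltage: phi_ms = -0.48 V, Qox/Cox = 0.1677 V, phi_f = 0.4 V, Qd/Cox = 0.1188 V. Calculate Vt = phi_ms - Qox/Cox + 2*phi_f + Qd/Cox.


Step 1: Vt = phi_ms - Qox/Cox + 2*phi_f + Qd/Cox
Step 2: Vt = -0.48 - 0.1677 + 2*0.4 + 0.1188
Step 3: Vt = -0.48 - 0.1677 + 0.8 + 0.1188
Step 4: Vt = 0.2711 V

0.2711


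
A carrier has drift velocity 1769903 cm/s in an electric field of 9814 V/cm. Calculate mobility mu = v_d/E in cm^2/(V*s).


Step 1: mu = v_d / E
Step 2: mu = 1769903 / 9814
Step 3: mu = 180.34 cm^2/(V*s)

180.34


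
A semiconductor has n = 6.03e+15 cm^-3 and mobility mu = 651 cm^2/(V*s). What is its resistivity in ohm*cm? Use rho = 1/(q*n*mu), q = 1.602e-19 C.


Step 1: sigma = q * n * mu = 1.602e-19 * 6.03e+15 * 651 = 6.28870e-01 S/cm
Step 2: rho = 1 / sigma = 1 / 6.28870e-01 = 1.59 ohm*cm

1.59


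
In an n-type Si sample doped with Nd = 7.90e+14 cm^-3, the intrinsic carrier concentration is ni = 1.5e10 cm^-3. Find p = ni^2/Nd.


Step 1: Since Nd >> ni, n ≈ Nd = 7.90e+14 cm^-3
Step 2: p = ni^2 / n = (1.5e10)^2 / 7.90e+14
Step 3: p = 2.25e20 / 7.90e+14 = 2.85e+05 cm^-3

2.85e+05


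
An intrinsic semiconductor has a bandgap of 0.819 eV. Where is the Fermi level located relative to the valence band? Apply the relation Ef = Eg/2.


Step 1: For an intrinsic semiconductor, the Fermi level sits at midgap.
Step 2: Ef = Eg / 2 = 0.819 / 2 = 0.4095 eV

0.4095


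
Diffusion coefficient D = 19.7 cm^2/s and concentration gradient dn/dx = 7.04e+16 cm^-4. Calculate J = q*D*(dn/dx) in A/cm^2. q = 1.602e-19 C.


Step 1: J = q * D * (dn/dx)
Step 2: J = 1.602e-19 * 19.7 * 7.04e+16
Step 3: J = 2.22e-01 A/cm^2

2.22e-01


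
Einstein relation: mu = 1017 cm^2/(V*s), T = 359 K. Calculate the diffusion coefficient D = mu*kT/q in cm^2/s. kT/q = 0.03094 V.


Step 1: D = mu * (kT/q)
Step 2: D = 1017 * 0.03094
Step 3: D = 31.47 cm^2/s

31.47


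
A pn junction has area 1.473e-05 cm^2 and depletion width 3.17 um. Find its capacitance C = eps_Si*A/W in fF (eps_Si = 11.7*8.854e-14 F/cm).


Step 1: eps_Si = 11.7 * 8.854e-14 = 1.035918e-12 F/cm
Step 2: W in cm = 3.17 * 1e-4 = 3.17e-04 cm
Step 3: C = 1.035918e-12 * 1.473e-05 / 3.17e-04 = 4.813587e-14 F
Step 4: C = 48.14 fF

48.14


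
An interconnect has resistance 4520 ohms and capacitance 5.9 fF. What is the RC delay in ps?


Step 1: tau = R * C
Step 2: tau = 4520 * 5.9 fF = 4520 * 5.9e-15 F
Step 3: tau = 2.6668e-11 s = 26.668 ps

26.668


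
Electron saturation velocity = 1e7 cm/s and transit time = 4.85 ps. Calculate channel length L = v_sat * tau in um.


Step 1: tau in seconds = 4.85 ps * 1e-12 = 4.8500e-12 s
Step 2: L = v_sat * tau = 1e7 * 4.8500e-12 = 4.8500e-05 cm
Step 3: L in um = 4.8500e-05 * 1e4 = 0.485 um

0.485


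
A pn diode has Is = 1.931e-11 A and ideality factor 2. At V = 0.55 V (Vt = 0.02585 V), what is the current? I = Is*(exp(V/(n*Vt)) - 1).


Step 1: V/(n*Vt) = 0.55/(2*0.02585) = 10.6383
Step 2: exp(10.6383) = 4.1702e+04
Step 3: I = 1.931e-11 * (4.1702e+04 - 1) = 8.05e-07 A

8.05e-07


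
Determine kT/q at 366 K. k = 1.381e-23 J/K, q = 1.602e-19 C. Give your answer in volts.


Step 1: kT = 1.381e-23 * 366 = 5.05446e-21 J
Step 2: Vt = kT/q = 5.05446e-21 / 1.602e-19
Step 3: Vt = 0.03155 V

0.03155


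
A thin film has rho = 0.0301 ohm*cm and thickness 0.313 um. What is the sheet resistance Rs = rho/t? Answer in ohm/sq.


Step 1: Convert thickness to cm: t = 0.313 um = 3.1300e-05 cm
Step 2: Rs = rho / t = 0.0301 / 3.1300e-05
Step 3: Rs = 961.7 ohm/sq

961.7


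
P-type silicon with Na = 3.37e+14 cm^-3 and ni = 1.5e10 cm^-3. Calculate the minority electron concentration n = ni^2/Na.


Step 1: Majority hole concentration p ≈ Na = 3.37e+14 cm^-3
Step 2: n = ni^2 / Na = (1.5e10)^2 / 3.37e+14
Step 3: n = 6.68e+05 cm^-3

6.68e+05


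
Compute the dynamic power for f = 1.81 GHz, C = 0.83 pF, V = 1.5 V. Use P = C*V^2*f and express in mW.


Step 1: V^2 = 1.5^2 = 2.25 V^2
Step 2: P = C*V^2*f = 0.83e-12 F * 2.25 * 1.81e9 Hz
Step 3: P = 3.380175e-03 W
Step 4: P = 3.38 mW

3.38


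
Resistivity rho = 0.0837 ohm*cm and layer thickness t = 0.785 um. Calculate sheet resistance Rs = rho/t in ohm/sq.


Step 1: Convert thickness to cm: t = 0.785 um = 7.8500e-05 cm
Step 2: Rs = rho / t = 0.0837 / 7.8500e-05
Step 3: Rs = 1066.2 ohm/sq

1066.2


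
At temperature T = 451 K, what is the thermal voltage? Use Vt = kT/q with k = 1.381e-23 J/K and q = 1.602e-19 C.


Step 1: kT = 1.381e-23 * 451 = 6.22831e-21 J
Step 2: Vt = kT/q = 6.22831e-21 / 1.602e-19
Step 3: Vt = 0.03888 V

0.03888


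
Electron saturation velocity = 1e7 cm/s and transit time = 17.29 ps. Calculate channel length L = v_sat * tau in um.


Step 1: tau in seconds = 17.29 ps * 1e-12 = 1.7290e-11 s
Step 2: L = v_sat * tau = 1e7 * 1.7290e-11 = 1.7290e-04 cm
Step 3: L in um = 1.7290e-04 * 1e4 = 1.729 um

1.729


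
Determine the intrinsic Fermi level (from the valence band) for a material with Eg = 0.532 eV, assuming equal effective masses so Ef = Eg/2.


Step 1: For an intrinsic semiconductor, the Fermi level sits at midgap.
Step 2: Ef = Eg / 2 = 0.532 / 2 = 0.266 eV

0.266


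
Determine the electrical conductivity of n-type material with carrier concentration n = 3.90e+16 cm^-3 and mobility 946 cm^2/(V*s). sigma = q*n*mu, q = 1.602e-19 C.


Step 1: sigma = q * n * mu
Step 2: sigma = 1.602e-19 * 3.90e+16 * 946
Step 3: sigma = 5.910e+00 S/cm

5.910e+00


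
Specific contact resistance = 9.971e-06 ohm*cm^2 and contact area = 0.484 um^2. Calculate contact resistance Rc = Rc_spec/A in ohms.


Step 1: Convert area to cm^2: 0.484 um^2 = 4.8400e-09 cm^2
Step 2: Rc = Rc_spec / A = 9.971e-06 / 4.8400e-09
Step 3: Rc = 2.06e+03 ohms

2.06e+03


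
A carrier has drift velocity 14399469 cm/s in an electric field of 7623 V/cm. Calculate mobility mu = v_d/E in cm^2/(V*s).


Step 1: mu = v_d / E
Step 2: mu = 14399469 / 7623
Step 3: mu = 1888.95 cm^2/(V*s)

1888.95


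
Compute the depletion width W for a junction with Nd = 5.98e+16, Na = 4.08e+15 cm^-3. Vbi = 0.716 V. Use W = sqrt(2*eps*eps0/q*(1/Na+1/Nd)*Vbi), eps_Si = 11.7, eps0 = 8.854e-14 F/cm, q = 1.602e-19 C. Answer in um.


Step 1: 1/Na + 1/Nd = 1/4.08e+15 + 1/5.98e+16 = 2.61820e-16
Step 2: 2*eps*eps0/q = 2*11.7*8.854e-14/1.602e-19 = 1.293281e+07
Step 3: W^2 = 1.293281e+07 * 2.61820e-16 * 0.716 = 2.42442e-09
Step 4: W = sqrt(2.42442e-09) = 4.924e-05 cm = 0.4924 um

0.4924


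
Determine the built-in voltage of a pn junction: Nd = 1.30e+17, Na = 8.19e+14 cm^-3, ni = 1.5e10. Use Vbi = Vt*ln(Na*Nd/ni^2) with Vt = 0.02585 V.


Step 1: Compute Na*Nd/ni^2 = 8.19e+14 * 1.30e+17 / (1.5e10)^2 = 4.7320e+11
Step 2: ln(4.7320e+11) = 26.8828
Step 3: Vbi = 0.02585 * 26.8828 = 0.695 V

0.695


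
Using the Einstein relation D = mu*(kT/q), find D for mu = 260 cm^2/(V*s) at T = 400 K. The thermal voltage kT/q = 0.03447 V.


Step 1: D = mu * (kT/q)
Step 2: D = 260 * 0.03447
Step 3: D = 8.96 cm^2/s

8.96


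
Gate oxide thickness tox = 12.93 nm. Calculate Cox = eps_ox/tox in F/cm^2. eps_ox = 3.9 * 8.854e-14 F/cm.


Step 1: eps_ox = 3.9 * 8.854e-14 = 3.45306e-13 F/cm
Step 2: tox in cm = 12.93 nm * 1e-7 = 1.2930e-06 cm
Step 3: Cox = 3.45306e-13 / 1.2930e-06 = 2.67e-07 F/cm^2

2.67e-07


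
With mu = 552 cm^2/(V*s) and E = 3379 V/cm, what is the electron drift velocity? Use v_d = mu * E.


Step 1: v_d = mu * E
Step 2: v_d = 552 * 3379 = 1865208
Step 3: v_d = 1.87e+06 cm/s

1.87e+06


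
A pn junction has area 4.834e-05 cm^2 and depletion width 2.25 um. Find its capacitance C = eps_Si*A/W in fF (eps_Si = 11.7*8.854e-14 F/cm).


Step 1: eps_Si = 11.7 * 8.854e-14 = 1.035918e-12 F/cm
Step 2: W in cm = 2.25 * 1e-4 = 2.25e-04 cm
Step 3: C = 1.035918e-12 * 4.834e-05 / 2.25e-04 = 2.225612e-13 F
Step 4: C = 222.56 fF

222.56


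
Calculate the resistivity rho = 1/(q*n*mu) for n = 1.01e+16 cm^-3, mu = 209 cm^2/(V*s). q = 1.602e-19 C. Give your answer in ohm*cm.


Step 1: sigma = q * n * mu = 1.602e-19 * 1.01e+16 * 209 = 3.38166e-01 S/cm
Step 2: rho = 1 / sigma = 1 / 3.38166e-01 = 2.957 ohm*cm

2.957


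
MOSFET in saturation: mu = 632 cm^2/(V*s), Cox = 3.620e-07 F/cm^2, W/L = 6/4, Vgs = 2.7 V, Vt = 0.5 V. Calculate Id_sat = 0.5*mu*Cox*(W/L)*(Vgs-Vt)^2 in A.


Step 1: Overdrive voltage Vov = Vgs - Vt = 2.7 - 0.5 = 2.2 V
Step 2: W/L = 6/4 = 1.5
Step 3: Id = 0.5 * 632 * 3.620e-07 * 1.5 * 2.2^2
Step 4: Id = 8.30e-04 A

8.30e-04


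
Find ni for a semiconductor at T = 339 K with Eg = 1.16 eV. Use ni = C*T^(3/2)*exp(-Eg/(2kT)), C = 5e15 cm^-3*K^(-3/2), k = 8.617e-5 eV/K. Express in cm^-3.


Step 1: Compute kT = 8.617e-5 * 339 = 0.02921163 eV
Step 2: Exponent = -Eg/(2kT) = -1.16/(2*0.02921163) = -19.85511
Step 3: T^(3/2) = 339^1.5 = 6241.65
Step 4: ni = 5e15 * 6241.65 * exp(-19.85511) = 7.44e+10 cm^-3

7.44e+10


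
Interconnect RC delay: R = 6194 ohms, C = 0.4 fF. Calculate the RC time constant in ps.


Step 1: tau = R * C
Step 2: tau = 6194 * 0.4 fF = 6194 * 4.0e-16 F
Step 3: tau = 2.4776e-12 s = 2.4776 ps

2.4776


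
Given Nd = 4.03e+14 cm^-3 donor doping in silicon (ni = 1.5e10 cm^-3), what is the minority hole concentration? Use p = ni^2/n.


Step 1: Since Nd >> ni, n ≈ Nd = 4.03e+14 cm^-3
Step 2: p = ni^2 / n = (1.5e10)^2 / 4.03e+14
Step 3: p = 2.25e20 / 4.03e+14 = 5.58e+05 cm^-3

5.58e+05


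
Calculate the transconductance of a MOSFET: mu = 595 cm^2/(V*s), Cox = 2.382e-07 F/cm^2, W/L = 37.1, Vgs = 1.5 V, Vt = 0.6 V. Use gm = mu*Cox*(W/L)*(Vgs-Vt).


Step 1: Vov = Vgs - Vt = 1.5 - 0.6 = 0.9 V
Step 2: gm = mu * Cox * (W/L) * Vov
Step 3: gm = 595 * 2.382e-07 * 37.1 * 0.9 = 4.73e-03 S

4.73e-03


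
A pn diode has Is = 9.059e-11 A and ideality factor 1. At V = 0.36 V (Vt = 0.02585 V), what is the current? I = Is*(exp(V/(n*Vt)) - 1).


Step 1: V/(n*Vt) = 0.36/(1*0.02585) = 13.9265
Step 2: exp(13.9265) = 1.1174e+06
Step 3: I = 9.059e-11 * (1.1174e+06 - 1) = 1.01e-04 A

1.01e-04


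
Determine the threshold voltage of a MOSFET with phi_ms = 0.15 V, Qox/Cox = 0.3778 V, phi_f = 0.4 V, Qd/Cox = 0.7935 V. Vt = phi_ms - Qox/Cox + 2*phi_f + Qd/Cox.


Step 1: Vt = phi_ms - Qox/Cox + 2*phi_f + Qd/Cox
Step 2: Vt = 0.15 - 0.3778 + 2*0.4 + 0.7935
Step 3: Vt = 0.15 - 0.3778 + 0.8 + 0.7935
Step 4: Vt = 1.3657 V

1.3657


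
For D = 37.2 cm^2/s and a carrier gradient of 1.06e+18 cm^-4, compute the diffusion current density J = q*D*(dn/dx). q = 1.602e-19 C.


Step 1: J = q * D * (dn/dx)
Step 2: J = 1.602e-19 * 37.2 * 1.06e+18
Step 3: J = 6.32e+00 A/cm^2

6.32e+00


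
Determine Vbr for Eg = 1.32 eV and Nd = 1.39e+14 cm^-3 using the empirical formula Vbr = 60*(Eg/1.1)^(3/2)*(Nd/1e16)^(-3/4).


Step 1: Eg/1.1 = 1.32/1.1 = 1.200000
Step 2: (Eg/1.1)^1.5 = 1.200000^1.5 = 1.314534
Step 3: (Nd/1e16)^(-0.75) = (0.0139)^(-0.75) = 24.702386
Step 4: Vbr = 60 * 1.314534 * 24.702386 = 1948.3 V

1948.3


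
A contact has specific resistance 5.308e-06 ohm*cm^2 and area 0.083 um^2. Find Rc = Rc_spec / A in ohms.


Step 1: Convert area to cm^2: 0.083 um^2 = 8.3000e-10 cm^2
Step 2: Rc = Rc_spec / A = 5.308e-06 / 8.3000e-10
Step 3: Rc = 6.40e+03 ohms

6.40e+03


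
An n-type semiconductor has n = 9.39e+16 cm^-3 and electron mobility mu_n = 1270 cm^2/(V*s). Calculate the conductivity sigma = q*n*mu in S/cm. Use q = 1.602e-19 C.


Step 1: sigma = q * n * mu
Step 2: sigma = 1.602e-19 * 9.39e+16 * 1270
Step 3: sigma = 1.910e+01 S/cm

1.910e+01


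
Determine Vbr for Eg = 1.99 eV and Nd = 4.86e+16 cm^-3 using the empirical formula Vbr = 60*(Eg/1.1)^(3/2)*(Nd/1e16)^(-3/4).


Step 1: Eg/1.1 = 1.99/1.1 = 1.809091
Step 2: (Eg/1.1)^1.5 = 1.809091^1.5 = 2.433272
Step 3: (Nd/1e16)^(-0.75) = (4.86)^(-0.75) = 0.305508
Step 4: Vbr = 60 * 2.433272 * 0.305508 = 44.6 V

44.6


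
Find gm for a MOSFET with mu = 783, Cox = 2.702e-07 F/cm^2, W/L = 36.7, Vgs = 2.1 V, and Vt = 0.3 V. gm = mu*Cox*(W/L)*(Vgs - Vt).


Step 1: Vov = Vgs - Vt = 2.1 - 0.3 = 1.8 V
Step 2: gm = mu * Cox * (W/L) * Vov
Step 3: gm = 783 * 2.702e-07 * 36.7 * 1.8 = 1.40e-02 S

1.40e-02


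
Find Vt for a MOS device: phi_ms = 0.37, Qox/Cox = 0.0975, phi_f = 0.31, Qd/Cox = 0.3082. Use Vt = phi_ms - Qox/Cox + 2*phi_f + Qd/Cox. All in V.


Step 1: Vt = phi_ms - Qox/Cox + 2*phi_f + Qd/Cox
Step 2: Vt = 0.37 - 0.0975 + 2*0.31 + 0.3082
Step 3: Vt = 0.37 - 0.0975 + 0.62 + 0.3082
Step 4: Vt = 1.2007 V

1.2007


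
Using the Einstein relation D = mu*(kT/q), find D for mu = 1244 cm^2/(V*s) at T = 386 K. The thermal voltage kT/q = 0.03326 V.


Step 1: D = mu * (kT/q)
Step 2: D = 1244 * 0.03326
Step 3: D = 41.38 cm^2/s

41.38


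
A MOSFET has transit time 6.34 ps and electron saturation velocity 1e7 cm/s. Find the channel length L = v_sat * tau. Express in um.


Step 1: tau in seconds = 6.34 ps * 1e-12 = 6.3400e-12 s
Step 2: L = v_sat * tau = 1e7 * 6.3400e-12 = 6.3400e-05 cm
Step 3: L in um = 6.3400e-05 * 1e4 = 0.634 um

0.634


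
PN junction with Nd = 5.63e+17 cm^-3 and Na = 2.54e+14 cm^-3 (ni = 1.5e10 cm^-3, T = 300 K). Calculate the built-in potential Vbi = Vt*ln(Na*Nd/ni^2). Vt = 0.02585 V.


Step 1: Compute Na*Nd/ni^2 = 2.54e+14 * 5.63e+17 / (1.5e10)^2 = 6.3556e+11
Step 2: ln(6.3556e+11) = 27.1778
Step 3: Vbi = 0.02585 * 27.1778 = 0.703 V

0.703


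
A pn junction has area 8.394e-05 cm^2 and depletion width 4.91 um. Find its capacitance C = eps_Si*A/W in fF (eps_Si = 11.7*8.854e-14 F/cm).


Step 1: eps_Si = 11.7 * 8.854e-14 = 1.035918e-12 F/cm
Step 2: W in cm = 4.91 * 1e-4 = 4.91e-04 cm
Step 3: C = 1.035918e-12 * 8.394e-05 / 4.91e-04 = 1.770977e-13 F
Step 4: C = 177.1 fF

177.1


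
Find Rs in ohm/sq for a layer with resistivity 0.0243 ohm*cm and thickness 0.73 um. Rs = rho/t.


Step 1: Convert thickness to cm: t = 0.73 um = 7.3000e-05 cm
Step 2: Rs = rho / t = 0.0243 / 7.3000e-05
Step 3: Rs = 332.9 ohm/sq

332.9


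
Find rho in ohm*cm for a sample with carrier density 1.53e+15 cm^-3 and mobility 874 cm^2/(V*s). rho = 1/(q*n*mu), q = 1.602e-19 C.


Step 1: sigma = q * n * mu = 1.602e-19 * 1.53e+15 * 874 = 2.14223e-01 S/cm
Step 2: rho = 1 / sigma = 1 / 2.14223e-01 = 4.668 ohm*cm

4.668


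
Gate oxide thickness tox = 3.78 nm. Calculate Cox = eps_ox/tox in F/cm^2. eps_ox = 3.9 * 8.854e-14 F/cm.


Step 1: eps_ox = 3.9 * 8.854e-14 = 3.45306e-13 F/cm
Step 2: tox in cm = 3.78 nm * 1e-7 = 3.7800e-07 cm
Step 3: Cox = 3.45306e-13 / 3.7800e-07 = 9.14e-07 F/cm^2

9.14e-07


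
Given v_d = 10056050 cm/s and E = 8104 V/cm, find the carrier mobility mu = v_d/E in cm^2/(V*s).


Step 1: mu = v_d / E
Step 2: mu = 10056050 / 8104
Step 3: mu = 1240.87 cm^2/(V*s)

1240.87


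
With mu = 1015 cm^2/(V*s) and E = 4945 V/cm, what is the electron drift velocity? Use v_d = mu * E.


Step 1: v_d = mu * E
Step 2: v_d = 1015 * 4945 = 5019175
Step 3: v_d = 5.02e+06 cm/s

5.02e+06


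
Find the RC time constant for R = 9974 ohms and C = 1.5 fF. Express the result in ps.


Step 1: tau = R * C
Step 2: tau = 9974 * 1.5 fF = 9974 * 1.5e-15 F
Step 3: tau = 1.4961e-11 s = 14.961 ps

14.961


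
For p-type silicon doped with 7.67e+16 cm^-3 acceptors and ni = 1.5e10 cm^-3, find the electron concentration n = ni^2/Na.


Step 1: Majority hole concentration p ≈ Na = 7.67e+16 cm^-3
Step 2: n = ni^2 / Na = (1.5e10)^2 / 7.67e+16
Step 3: n = 2.93e+03 cm^-3

2.93e+03


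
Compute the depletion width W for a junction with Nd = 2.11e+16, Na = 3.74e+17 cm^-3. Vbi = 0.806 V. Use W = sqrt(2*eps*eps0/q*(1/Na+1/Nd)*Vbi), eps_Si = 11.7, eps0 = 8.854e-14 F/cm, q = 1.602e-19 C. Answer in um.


Step 1: 1/Na + 1/Nd = 1/3.74e+17 + 1/2.11e+16 = 5.00672e-17
Step 2: 2*eps*eps0/q = 2*11.7*8.854e-14/1.602e-19 = 1.293281e+07
Step 3: W^2 = 1.293281e+07 * 5.00672e-17 * 0.806 = 5.21893e-10
Step 4: W = sqrt(5.21893e-10) = 2.284e-05 cm = 0.2284 um

0.2284


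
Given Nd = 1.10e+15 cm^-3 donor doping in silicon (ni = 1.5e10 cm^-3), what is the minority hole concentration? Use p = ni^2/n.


Step 1: Since Nd >> ni, n ≈ Nd = 1.10e+15 cm^-3
Step 2: p = ni^2 / n = (1.5e10)^2 / 1.10e+15
Step 3: p = 2.25e20 / 1.10e+15 = 2.05e+05 cm^-3

2.05e+05


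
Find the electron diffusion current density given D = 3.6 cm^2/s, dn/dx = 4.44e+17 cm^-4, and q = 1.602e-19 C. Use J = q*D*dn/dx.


Step 1: J = q * D * (dn/dx)
Step 2: J = 1.602e-19 * 3.6 * 4.44e+17
Step 3: J = 2.56e-01 A/cm^2

2.56e-01


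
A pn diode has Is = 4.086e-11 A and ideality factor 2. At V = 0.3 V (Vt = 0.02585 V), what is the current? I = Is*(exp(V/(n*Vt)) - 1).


Step 1: V/(n*Vt) = 0.3/(2*0.02585) = 5.8027
Step 2: exp(5.8027) = 3.3119e+02
Step 3: I = 4.086e-11 * (3.3119e+02 - 1) = 1.35e-08 A

1.35e-08


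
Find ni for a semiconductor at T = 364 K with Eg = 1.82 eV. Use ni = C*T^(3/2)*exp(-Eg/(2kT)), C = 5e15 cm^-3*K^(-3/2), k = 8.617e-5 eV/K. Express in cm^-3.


Step 1: Compute kT = 8.617e-5 * 364 = 0.03136588 eV
Step 2: Exponent = -Eg/(2kT) = -1.82/(2*0.03136588) = -29.01242
Step 3: T^(3/2) = 364^1.5 = 6944.68
Step 4: ni = 5e15 * 6944.68 * exp(-29.01242) = 8.72e+06 cm^-3

8.72e+06


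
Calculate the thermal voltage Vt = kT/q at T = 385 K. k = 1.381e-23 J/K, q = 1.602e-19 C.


Step 1: kT = 1.381e-23 * 385 = 5.31685e-21 J
Step 2: Vt = kT/q = 5.31685e-21 / 1.602e-19
Step 3: Vt = 0.03319 V

0.03319


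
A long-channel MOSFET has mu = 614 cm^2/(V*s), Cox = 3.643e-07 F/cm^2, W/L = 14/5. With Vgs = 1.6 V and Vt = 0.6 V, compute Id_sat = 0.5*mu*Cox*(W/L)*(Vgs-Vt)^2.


Step 1: Overdrive voltage Vov = Vgs - Vt = 1.6 - 0.6 = 1.0 V
Step 2: W/L = 14/5 = 2.8
Step 3: Id = 0.5 * 614 * 3.643e-07 * 2.8 * 1.0^2
Step 4: Id = 3.13e-04 A

3.13e-04


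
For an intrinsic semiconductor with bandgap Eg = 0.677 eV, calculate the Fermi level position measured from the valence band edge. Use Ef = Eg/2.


Step 1: For an intrinsic semiconductor, the Fermi level sits at midgap.
Step 2: Ef = Eg / 2 = 0.677 / 2 = 0.3385 eV

0.3385


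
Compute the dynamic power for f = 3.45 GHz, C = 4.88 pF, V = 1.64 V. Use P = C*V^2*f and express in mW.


Step 1: V^2 = 1.64^2 = 2.6896 V^2
Step 2: P = C*V^2*f = 4.88e-12 F * 2.6896 * 3.45e9 Hz
Step 3: P = 4.52821056e-02 W
Step 4: P = 45.282 mW

45.282


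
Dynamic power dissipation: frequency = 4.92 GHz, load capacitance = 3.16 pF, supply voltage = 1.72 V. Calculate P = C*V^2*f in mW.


Step 1: V^2 = 1.72^2 = 2.9584 V^2
Step 2: P = C*V^2*f = 3.16e-12 F * 2.9584 * 4.92e9 Hz
Step 3: P = 4.599483648e-02 W
Step 4: P = 45.995 mW

45.995


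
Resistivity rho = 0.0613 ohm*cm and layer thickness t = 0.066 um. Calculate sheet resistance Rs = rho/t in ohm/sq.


Step 1: Convert thickness to cm: t = 0.066 um = 6.6000e-06 cm
Step 2: Rs = rho / t = 0.0613 / 6.6000e-06
Step 3: Rs = 9287.9 ohm/sq

9287.9


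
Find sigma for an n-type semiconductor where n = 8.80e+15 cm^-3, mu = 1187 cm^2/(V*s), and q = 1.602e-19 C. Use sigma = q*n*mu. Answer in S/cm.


Step 1: sigma = q * n * mu
Step 2: sigma = 1.602e-19 * 8.80e+15 * 1187
Step 3: sigma = 1.673e+00 S/cm

1.673e+00


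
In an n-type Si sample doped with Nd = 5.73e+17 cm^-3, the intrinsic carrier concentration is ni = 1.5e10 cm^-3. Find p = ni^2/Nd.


Step 1: Since Nd >> ni, n ≈ Nd = 5.73e+17 cm^-3
Step 2: p = ni^2 / n = (1.5e10)^2 / 5.73e+17
Step 3: p = 2.25e20 / 5.73e+17 = 3.93e+02 cm^-3

3.93e+02


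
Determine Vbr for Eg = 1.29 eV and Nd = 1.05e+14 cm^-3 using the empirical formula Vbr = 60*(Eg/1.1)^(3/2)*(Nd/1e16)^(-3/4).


Step 1: Eg/1.1 = 1.29/1.1 = 1.172727
Step 2: (Eg/1.1)^1.5 = 1.172727^1.5 = 1.269976
Step 3: (Nd/1e16)^(-0.75) = (0.0105)^(-0.75) = 30.486532
Step 4: Vbr = 60 * 1.269976 * 30.486532 = 2323.0 V

2323.0


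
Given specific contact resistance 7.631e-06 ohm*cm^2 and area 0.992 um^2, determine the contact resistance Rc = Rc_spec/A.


Step 1: Convert area to cm^2: 0.992 um^2 = 9.9200e-09 cm^2
Step 2: Rc = Rc_spec / A = 7.631e-06 / 9.9200e-09
Step 3: Rc = 7.69e+02 ohms

7.69e+02


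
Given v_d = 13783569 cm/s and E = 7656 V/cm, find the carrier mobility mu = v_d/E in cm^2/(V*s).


Step 1: mu = v_d / E
Step 2: mu = 13783569 / 7656
Step 3: mu = 1800.36 cm^2/(V*s)

1800.36


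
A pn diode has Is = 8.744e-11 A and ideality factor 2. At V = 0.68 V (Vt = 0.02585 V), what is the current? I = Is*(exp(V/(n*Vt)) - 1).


Step 1: V/(n*Vt) = 0.68/(2*0.02585) = 13.1528
Step 2: exp(13.1528) = 5.1545e+05
Step 3: I = 8.744e-11 * (5.1545e+05 - 1) = 4.51e-05 A

4.51e-05


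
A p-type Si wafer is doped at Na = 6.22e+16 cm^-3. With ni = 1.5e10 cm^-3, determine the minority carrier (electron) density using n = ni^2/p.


Step 1: Majority hole concentration p ≈ Na = 6.22e+16 cm^-3
Step 2: n = ni^2 / Na = (1.5e10)^2 / 6.22e+16
Step 3: n = 3.62e+03 cm^-3

3.62e+03


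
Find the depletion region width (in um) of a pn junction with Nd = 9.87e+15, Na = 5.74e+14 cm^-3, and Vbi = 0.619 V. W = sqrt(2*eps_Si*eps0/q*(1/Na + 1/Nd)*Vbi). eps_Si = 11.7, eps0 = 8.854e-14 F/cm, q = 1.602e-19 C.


Step 1: 1/Na + 1/Nd = 1/5.74e+14 + 1/9.87e+15 = 1.84348e-15
Step 2: 2*eps*eps0/q = 2*11.7*8.854e-14/1.602e-19 = 1.293281e+07
Step 3: W^2 = 1.293281e+07 * 1.84348e-15 * 0.619 = 1.47578e-08
Step 4: W = sqrt(1.47578e-08) = 1.215e-04 cm = 1.215 um

1.215


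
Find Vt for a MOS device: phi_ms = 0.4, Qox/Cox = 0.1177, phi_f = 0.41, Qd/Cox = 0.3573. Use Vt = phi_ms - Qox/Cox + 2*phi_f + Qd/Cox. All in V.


Step 1: Vt = phi_ms - Qox/Cox + 2*phi_f + Qd/Cox
Step 2: Vt = 0.4 - 0.1177 + 2*0.41 + 0.3573
Step 3: Vt = 0.4 - 0.1177 + 0.82 + 0.3573
Step 4: Vt = 1.4596 V

1.4596


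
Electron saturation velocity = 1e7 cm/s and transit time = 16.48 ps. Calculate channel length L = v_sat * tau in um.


Step 1: tau in seconds = 16.48 ps * 1e-12 = 1.6480e-11 s
Step 2: L = v_sat * tau = 1e7 * 1.6480e-11 = 1.6480e-04 cm
Step 3: L in um = 1.6480e-04 * 1e4 = 1.648 um

1.648


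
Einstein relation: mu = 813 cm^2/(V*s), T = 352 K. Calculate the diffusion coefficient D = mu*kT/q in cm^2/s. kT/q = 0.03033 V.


Step 1: D = mu * (kT/q)
Step 2: D = 813 * 0.03033
Step 3: D = 24.66 cm^2/s

24.66


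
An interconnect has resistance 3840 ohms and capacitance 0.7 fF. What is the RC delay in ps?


Step 1: tau = R * C
Step 2: tau = 3840 * 0.7 fF = 3840 * 7.0e-16 F
Step 3: tau = 2.688e-12 s = 2.688 ps

2.688


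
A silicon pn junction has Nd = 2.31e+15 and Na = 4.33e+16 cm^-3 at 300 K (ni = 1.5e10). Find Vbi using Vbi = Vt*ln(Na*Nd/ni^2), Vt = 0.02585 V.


Step 1: Compute Na*Nd/ni^2 = 4.33e+16 * 2.31e+15 / (1.5e10)^2 = 4.4455e+11
Step 2: ln(4.4455e+11) = 26.8203
Step 3: Vbi = 0.02585 * 26.8203 = 0.693 V

0.693


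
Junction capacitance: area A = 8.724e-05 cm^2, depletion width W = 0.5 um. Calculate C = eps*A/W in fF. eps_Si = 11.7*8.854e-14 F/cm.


Step 1: eps_Si = 11.7 * 8.854e-14 = 1.035918e-12 F/cm
Step 2: W in cm = 0.5 * 1e-4 = 5.00e-05 cm
Step 3: C = 1.035918e-12 * 8.724e-05 / 5.00e-05 = 1.807470e-12 F
Step 4: C = 1807.47 fF

1807.47


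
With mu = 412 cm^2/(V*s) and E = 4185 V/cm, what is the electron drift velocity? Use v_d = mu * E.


Step 1: v_d = mu * E
Step 2: v_d = 412 * 4185 = 1724220
Step 3: v_d = 1.72e+06 cm/s

1.72e+06


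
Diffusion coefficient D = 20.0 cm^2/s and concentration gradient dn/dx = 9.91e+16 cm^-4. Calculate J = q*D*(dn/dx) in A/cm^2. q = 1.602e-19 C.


Step 1: J = q * D * (dn/dx)
Step 2: J = 1.602e-19 * 20.0 * 9.91e+16
Step 3: J = 3.18e-01 A/cm^2

3.18e-01


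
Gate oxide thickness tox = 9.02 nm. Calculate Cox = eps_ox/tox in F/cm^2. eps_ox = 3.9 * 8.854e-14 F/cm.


Step 1: eps_ox = 3.9 * 8.854e-14 = 3.45306e-13 F/cm
Step 2: tox in cm = 9.02 nm * 1e-7 = 9.0200e-07 cm
Step 3: Cox = 3.45306e-13 / 9.0200e-07 = 3.83e-07 F/cm^2

3.83e-07


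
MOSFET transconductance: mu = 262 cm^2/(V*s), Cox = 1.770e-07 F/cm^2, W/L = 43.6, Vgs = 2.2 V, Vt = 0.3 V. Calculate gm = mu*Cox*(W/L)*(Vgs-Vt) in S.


Step 1: Vov = Vgs - Vt = 2.2 - 0.3 = 1.9 V
Step 2: gm = mu * Cox * (W/L) * Vov
Step 3: gm = 262 * 1.770e-07 * 43.6 * 1.9 = 3.84e-03 S

3.84e-03


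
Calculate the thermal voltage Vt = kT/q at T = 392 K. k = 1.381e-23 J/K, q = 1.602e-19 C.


Step 1: kT = 1.381e-23 * 392 = 5.41352e-21 J
Step 2: Vt = kT/q = 5.41352e-21 / 1.602e-19
Step 3: Vt = 0.03379 V

0.03379


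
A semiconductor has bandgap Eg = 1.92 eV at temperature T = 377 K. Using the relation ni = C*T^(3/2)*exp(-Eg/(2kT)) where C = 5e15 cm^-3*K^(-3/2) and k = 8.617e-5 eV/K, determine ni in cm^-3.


Step 1: Compute kT = 8.617e-5 * 377 = 0.03248609 eV
Step 2: Exponent = -Eg/(2kT) = -1.92/(2*0.03248609) = -29.55111
Step 3: T^(3/2) = 377^1.5 = 7320.02
Step 4: ni = 5e15 * 7320.02 * exp(-29.55111) = 5.37e+06 cm^-3

5.37e+06


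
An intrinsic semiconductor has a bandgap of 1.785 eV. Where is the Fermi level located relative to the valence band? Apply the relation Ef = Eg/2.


Step 1: For an intrinsic semiconductor, the Fermi level sits at midgap.
Step 2: Ef = Eg / 2 = 1.785 / 2 = 0.8925 eV

0.8925


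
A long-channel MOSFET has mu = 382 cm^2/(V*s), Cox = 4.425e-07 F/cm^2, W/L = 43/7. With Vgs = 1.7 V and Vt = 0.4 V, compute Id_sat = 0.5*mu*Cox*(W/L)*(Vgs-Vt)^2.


Step 1: Overdrive voltage Vov = Vgs - Vt = 1.7 - 0.4 = 1.3 V
Step 2: W/L = 43/7 = 6.14286
Step 3: Id = 0.5 * 382 * 4.425e-07 * 6.14286 * 1.3^2
Step 4: Id = 8.77e-04 A

8.77e-04


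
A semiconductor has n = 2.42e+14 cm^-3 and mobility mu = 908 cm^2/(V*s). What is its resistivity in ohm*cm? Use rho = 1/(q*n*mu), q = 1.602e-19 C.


Step 1: sigma = q * n * mu = 1.602e-19 * 2.42e+14 * 908 = 3.52017e-02 S/cm
Step 2: rho = 1 / sigma = 1 / 3.52017e-02 = 28.41 ohm*cm

28.41


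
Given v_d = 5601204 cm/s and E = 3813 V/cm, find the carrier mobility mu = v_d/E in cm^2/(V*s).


Step 1: mu = v_d / E
Step 2: mu = 5601204 / 3813
Step 3: mu = 1468.98 cm^2/(V*s)

1468.98


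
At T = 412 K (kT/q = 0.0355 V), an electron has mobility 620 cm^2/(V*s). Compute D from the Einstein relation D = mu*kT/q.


Step 1: D = mu * (kT/q)
Step 2: D = 620 * 0.0355
Step 3: D = 22.01 cm^2/s

22.01


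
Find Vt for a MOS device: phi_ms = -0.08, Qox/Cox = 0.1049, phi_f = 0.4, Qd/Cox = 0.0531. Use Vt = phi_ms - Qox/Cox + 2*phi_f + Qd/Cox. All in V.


Step 1: Vt = phi_ms - Qox/Cox + 2*phi_f + Qd/Cox
Step 2: Vt = -0.08 - 0.1049 + 2*0.4 + 0.0531
Step 3: Vt = -0.08 - 0.1049 + 0.8 + 0.0531
Step 4: Vt = 0.6682 V

0.6682


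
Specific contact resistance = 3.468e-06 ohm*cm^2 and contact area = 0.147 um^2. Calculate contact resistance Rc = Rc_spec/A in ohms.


Step 1: Convert area to cm^2: 0.147 um^2 = 1.4700e-09 cm^2
Step 2: Rc = Rc_spec / A = 3.468e-06 / 1.4700e-09
Step 3: Rc = 2.36e+03 ohms

2.36e+03


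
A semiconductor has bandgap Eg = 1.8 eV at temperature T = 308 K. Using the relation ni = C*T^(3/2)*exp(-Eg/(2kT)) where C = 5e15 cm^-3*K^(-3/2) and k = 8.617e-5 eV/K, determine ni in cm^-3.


Step 1: Compute kT = 8.617e-5 * 308 = 0.02654036 eV
Step 2: Exponent = -Eg/(2kT) = -1.8/(2*0.02654036) = -33.91062
Step 3: T^(3/2) = 308^1.5 = 5405.38
Step 4: ni = 5e15 * 5405.38 * exp(-33.91062) = 5.07e+04 cm^-3

5.07e+04


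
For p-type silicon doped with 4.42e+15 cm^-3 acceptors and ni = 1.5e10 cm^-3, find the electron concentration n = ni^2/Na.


Step 1: Majority hole concentration p ≈ Na = 4.42e+15 cm^-3
Step 2: n = ni^2 / Na = (1.5e10)^2 / 4.42e+15
Step 3: n = 5.09e+04 cm^-3

5.09e+04


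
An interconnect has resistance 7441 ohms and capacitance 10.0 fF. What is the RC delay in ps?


Step 1: tau = R * C
Step 2: tau = 7441 * 10.0 fF = 7441 * 1.0e-14 F
Step 3: tau = 7.441e-11 s = 74.41 ps

74.41


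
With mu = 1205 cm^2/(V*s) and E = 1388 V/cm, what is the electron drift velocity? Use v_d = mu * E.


Step 1: v_d = mu * E
Step 2: v_d = 1205 * 1388 = 1672540
Step 3: v_d = 1.67e+06 cm/s

1.67e+06


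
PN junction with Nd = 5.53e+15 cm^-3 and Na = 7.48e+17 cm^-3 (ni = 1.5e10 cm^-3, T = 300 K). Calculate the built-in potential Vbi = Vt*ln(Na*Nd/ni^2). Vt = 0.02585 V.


Step 1: Compute Na*Nd/ni^2 = 7.48e+17 * 5.53e+15 / (1.5e10)^2 = 1.8384e+13
Step 2: ln(1.8384e+13) = 30.5425
Step 3: Vbi = 0.02585 * 30.5425 = 0.79 V

0.79


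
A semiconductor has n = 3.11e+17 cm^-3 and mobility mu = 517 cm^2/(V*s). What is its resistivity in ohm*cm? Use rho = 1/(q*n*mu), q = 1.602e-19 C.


Step 1: sigma = q * n * mu = 1.602e-19 * 3.11e+17 * 517 = 2.57581e+01 S/cm
Step 2: rho = 1 / sigma = 1 / 2.57581e+01 = 0.03882 ohm*cm

0.03882


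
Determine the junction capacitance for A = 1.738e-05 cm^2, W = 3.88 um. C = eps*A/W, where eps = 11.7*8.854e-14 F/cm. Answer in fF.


Step 1: eps_Si = 11.7 * 8.854e-14 = 1.035918e-12 F/cm
Step 2: W in cm = 3.88 * 1e-4 = 3.88e-04 cm
Step 3: C = 1.035918e-12 * 1.738e-05 / 3.88e-04 = 4.640272e-14 F
Step 4: C = 46.4 fF

46.4


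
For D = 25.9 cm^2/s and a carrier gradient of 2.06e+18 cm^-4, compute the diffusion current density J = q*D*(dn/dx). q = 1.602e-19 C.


Step 1: J = q * D * (dn/dx)
Step 2: J = 1.602e-19 * 25.9 * 2.06e+18
Step 3: J = 8.55e+00 A/cm^2

8.55e+00


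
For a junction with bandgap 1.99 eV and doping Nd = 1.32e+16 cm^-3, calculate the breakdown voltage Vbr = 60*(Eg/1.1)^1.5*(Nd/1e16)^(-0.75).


Step 1: Eg/1.1 = 1.99/1.1 = 1.809091
Step 2: (Eg/1.1)^1.5 = 1.809091^1.5 = 2.433272
Step 3: (Nd/1e16)^(-0.75) = (1.32)^(-0.75) = 0.812025
Step 4: Vbr = 60 * 2.433272 * 0.812025 = 118.6 V

118.6


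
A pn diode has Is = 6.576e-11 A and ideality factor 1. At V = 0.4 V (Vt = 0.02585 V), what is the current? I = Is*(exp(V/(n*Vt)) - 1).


Step 1: V/(n*Vt) = 0.4/(1*0.02585) = 15.4739
Step 2: exp(15.4739) = 5.2508e+06
Step 3: I = 6.576e-11 * (5.2508e+06 - 1) = 3.45e-04 A

3.45e-04


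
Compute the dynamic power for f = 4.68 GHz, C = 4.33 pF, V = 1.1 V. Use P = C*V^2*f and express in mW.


Step 1: V^2 = 1.1^2 = 1.21 V^2
Step 2: P = C*V^2*f = 4.33e-12 F * 1.21 * 4.68e9 Hz
Step 3: P = 2.4519924e-02 W
Step 4: P = 24.52 mW

24.52


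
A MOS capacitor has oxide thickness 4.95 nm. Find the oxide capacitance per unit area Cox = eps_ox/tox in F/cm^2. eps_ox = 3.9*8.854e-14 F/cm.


Step 1: eps_ox = 3.9 * 8.854e-14 = 3.45306e-13 F/cm
Step 2: tox in cm = 4.95 nm * 1e-7 = 4.9500e-07 cm
Step 3: Cox = 3.45306e-13 / 4.9500e-07 = 6.98e-07 F/cm^2

6.98e-07


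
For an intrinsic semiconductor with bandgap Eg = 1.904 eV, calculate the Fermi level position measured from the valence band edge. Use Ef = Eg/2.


Step 1: For an intrinsic semiconductor, the Fermi level sits at midgap.
Step 2: Ef = Eg / 2 = 1.904 / 2 = 0.952 eV

0.952


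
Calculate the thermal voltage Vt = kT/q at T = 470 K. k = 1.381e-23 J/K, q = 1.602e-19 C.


Step 1: kT = 1.381e-23 * 470 = 6.4907e-21 J
Step 2: Vt = kT/q = 6.4907e-21 / 1.602e-19
Step 3: Vt = 0.04052 V

0.04052


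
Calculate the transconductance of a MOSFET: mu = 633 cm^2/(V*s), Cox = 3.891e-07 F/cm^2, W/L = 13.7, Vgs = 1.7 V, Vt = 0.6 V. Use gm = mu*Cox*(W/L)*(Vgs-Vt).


Step 1: Vov = Vgs - Vt = 1.7 - 0.6 = 1.1 V
Step 2: gm = mu * Cox * (W/L) * Vov
Step 3: gm = 633 * 3.891e-07 * 13.7 * 1.1 = 3.71e-03 S

3.71e-03


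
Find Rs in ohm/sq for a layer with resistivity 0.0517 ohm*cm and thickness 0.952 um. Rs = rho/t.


Step 1: Convert thickness to cm: t = 0.952 um = 9.5200e-05 cm
Step 2: Rs = rho / t = 0.0517 / 9.5200e-05
Step 3: Rs = 543.1 ohm/sq

543.1


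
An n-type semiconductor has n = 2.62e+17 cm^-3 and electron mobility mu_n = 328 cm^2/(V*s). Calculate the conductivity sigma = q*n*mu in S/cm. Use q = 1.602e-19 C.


Step 1: sigma = q * n * mu
Step 2: sigma = 1.602e-19 * 2.62e+17 * 328
Step 3: sigma = 1.377e+01 S/cm

1.377e+01


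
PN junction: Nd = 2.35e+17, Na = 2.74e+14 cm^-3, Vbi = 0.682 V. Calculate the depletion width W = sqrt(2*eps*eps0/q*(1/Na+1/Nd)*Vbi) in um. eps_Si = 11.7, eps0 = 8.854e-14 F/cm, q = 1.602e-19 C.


Step 1: 1/Na + 1/Nd = 1/2.74e+14 + 1/2.35e+17 = 3.65389e-15
Step 2: 2*eps*eps0/q = 2*11.7*8.854e-14/1.602e-19 = 1.293281e+07
Step 3: W^2 = 1.293281e+07 * 3.65389e-15 * 0.682 = 3.22280e-08
Step 4: W = sqrt(3.22280e-08) = 1.795e-04 cm = 1.795 um

1.795


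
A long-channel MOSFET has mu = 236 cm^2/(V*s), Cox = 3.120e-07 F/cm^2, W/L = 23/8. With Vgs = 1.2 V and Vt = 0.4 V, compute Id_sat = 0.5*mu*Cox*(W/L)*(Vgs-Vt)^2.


Step 1: Overdrive voltage Vov = Vgs - Vt = 1.2 - 0.4 = 0.8 V
Step 2: W/L = 23/8 = 2.875
Step 3: Id = 0.5 * 236 * 3.120e-07 * 2.875 * 0.8^2
Step 4: Id = 6.77e-05 A

6.77e-05


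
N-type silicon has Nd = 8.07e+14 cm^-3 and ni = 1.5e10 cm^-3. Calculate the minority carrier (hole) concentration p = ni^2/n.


Step 1: Since Nd >> ni, n ≈ Nd = 8.07e+14 cm^-3
Step 2: p = ni^2 / n = (1.5e10)^2 / 8.07e+14
Step 3: p = 2.25e20 / 8.07e+14 = 2.79e+05 cm^-3

2.79e+05


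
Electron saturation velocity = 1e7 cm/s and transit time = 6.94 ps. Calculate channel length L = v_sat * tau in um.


Step 1: tau in seconds = 6.94 ps * 1e-12 = 6.9400e-12 s
Step 2: L = v_sat * tau = 1e7 * 6.9400e-12 = 6.9400e-05 cm
Step 3: L in um = 6.9400e-05 * 1e4 = 0.694 um

0.694


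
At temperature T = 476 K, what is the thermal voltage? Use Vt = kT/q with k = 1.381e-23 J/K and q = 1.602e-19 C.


Step 1: kT = 1.381e-23 * 476 = 6.57356e-21 J
Step 2: Vt = kT/q = 6.57356e-21 / 1.602e-19
Step 3: Vt = 0.04103 V

0.04103


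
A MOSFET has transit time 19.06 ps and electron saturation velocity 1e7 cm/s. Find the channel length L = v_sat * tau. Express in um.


Step 1: tau in seconds = 19.06 ps * 1e-12 = 1.9060e-11 s
Step 2: L = v_sat * tau = 1e7 * 1.9060e-11 = 1.9060e-04 cm
Step 3: L in um = 1.9060e-04 * 1e4 = 1.906 um

1.906


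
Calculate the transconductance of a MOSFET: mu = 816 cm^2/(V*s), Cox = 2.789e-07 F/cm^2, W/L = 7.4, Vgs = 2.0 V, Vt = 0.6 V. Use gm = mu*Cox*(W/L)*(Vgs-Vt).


Step 1: Vov = Vgs - Vt = 2.0 - 0.6 = 1.4 V
Step 2: gm = mu * Cox * (W/L) * Vov
Step 3: gm = 816 * 2.789e-07 * 7.4 * 1.4 = 2.36e-03 S

2.36e-03


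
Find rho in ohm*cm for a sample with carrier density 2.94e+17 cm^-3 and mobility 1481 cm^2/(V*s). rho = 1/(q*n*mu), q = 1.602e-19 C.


Step 1: sigma = q * n * mu = 1.602e-19 * 2.94e+17 * 1481 = 6.97533e+01 S/cm
Step 2: rho = 1 / sigma = 1 / 6.97533e+01 = 0.01434 ohm*cm

0.01434


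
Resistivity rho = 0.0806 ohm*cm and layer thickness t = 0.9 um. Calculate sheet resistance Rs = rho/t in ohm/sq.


Step 1: Convert thickness to cm: t = 0.9 um = 9.0000e-05 cm
Step 2: Rs = rho / t = 0.0806 / 9.0000e-05
Step 3: Rs = 895.6 ohm/sq

895.6


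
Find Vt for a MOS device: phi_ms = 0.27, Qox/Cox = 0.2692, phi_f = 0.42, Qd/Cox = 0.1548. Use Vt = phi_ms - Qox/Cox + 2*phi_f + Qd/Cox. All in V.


Step 1: Vt = phi_ms - Qox/Cox + 2*phi_f + Qd/Cox
Step 2: Vt = 0.27 - 0.2692 + 2*0.42 + 0.1548
Step 3: Vt = 0.27 - 0.2692 + 0.84 + 0.1548
Step 4: Vt = 0.9956 V

0.9956


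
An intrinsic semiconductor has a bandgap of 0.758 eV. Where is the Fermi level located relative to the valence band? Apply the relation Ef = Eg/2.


Step 1: For an intrinsic semiconductor, the Fermi level sits at midgap.
Step 2: Ef = Eg / 2 = 0.758 / 2 = 0.379 eV

0.379


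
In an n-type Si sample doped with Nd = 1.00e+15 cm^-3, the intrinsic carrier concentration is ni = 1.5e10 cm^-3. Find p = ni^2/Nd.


Step 1: Since Nd >> ni, n ≈ Nd = 1.00e+15 cm^-3
Step 2: p = ni^2 / n = (1.5e10)^2 / 1.00e+15
Step 3: p = 2.25e20 / 1.00e+15 = 2.25e+05 cm^-3

2.25e+05


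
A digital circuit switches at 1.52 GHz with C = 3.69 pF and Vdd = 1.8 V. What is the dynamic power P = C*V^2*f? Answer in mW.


Step 1: V^2 = 1.8^2 = 3.24 V^2
Step 2: P = C*V^2*f = 3.69e-12 F * 3.24 * 1.52e9 Hz
Step 3: P = 1.8172512e-02 W
Step 4: P = 18.173 mW

18.173


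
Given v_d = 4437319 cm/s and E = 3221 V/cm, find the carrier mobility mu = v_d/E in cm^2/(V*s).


Step 1: mu = v_d / E
Step 2: mu = 4437319 / 3221
Step 3: mu = 1377.62 cm^2/(V*s)

1377.62


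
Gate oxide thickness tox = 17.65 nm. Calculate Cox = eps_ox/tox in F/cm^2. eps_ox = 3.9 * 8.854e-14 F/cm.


Step 1: eps_ox = 3.9 * 8.854e-14 = 3.45306e-13 F/cm
Step 2: tox in cm = 17.65 nm * 1e-7 = 1.7650e-06 cm
Step 3: Cox = 3.45306e-13 / 1.7650e-06 = 1.96e-07 F/cm^2

1.96e-07


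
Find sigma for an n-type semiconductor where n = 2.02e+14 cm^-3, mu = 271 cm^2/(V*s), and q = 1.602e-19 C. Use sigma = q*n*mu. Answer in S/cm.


Step 1: sigma = q * n * mu
Step 2: sigma = 1.602e-19 * 2.02e+14 * 271
Step 3: sigma = 8.770e-03 S/cm

8.770e-03


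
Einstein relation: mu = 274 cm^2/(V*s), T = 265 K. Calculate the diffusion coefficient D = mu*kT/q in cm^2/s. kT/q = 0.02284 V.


Step 1: D = mu * (kT/q)
Step 2: D = 274 * 0.02284
Step 3: D = 6.26 cm^2/s

6.26


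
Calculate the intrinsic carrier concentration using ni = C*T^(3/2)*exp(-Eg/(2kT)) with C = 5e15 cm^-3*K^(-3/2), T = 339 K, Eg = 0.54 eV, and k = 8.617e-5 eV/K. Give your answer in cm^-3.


Step 1: Compute kT = 8.617e-5 * 339 = 0.02921163 eV
Step 2: Exponent = -Eg/(2kT) = -0.54/(2*0.02921163) = -9.24289
Step 3: T^(3/2) = 339^1.5 = 6241.65
Step 4: ni = 5e15 * 6241.65 * exp(-9.24289) = 3.02e+15 cm^-3

3.02e+15


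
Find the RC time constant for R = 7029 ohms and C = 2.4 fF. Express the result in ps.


Step 1: tau = R * C
Step 2: tau = 7029 * 2.4 fF = 7029 * 2.4e-15 F
Step 3: tau = 1.68696e-11 s = 16.8696 ps

16.8696


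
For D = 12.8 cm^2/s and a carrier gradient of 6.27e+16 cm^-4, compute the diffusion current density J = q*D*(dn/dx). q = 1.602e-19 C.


Step 1: J = q * D * (dn/dx)
Step 2: J = 1.602e-19 * 12.8 * 6.27e+16
Step 3: J = 1.29e-01 A/cm^2

1.29e-01


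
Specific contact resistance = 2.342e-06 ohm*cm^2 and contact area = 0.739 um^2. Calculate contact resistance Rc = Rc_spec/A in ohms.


Step 1: Convert area to cm^2: 0.739 um^2 = 7.3900e-09 cm^2
Step 2: Rc = Rc_spec / A = 2.342e-06 / 7.3900e-09
Step 3: Rc = 3.17e+02 ohms

3.17e+02


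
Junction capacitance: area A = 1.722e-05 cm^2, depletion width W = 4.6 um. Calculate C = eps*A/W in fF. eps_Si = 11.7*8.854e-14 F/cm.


Step 1: eps_Si = 11.7 * 8.854e-14 = 1.035918e-12 F/cm
Step 2: W in cm = 4.6 * 1e-4 = 4.60e-04 cm
Step 3: C = 1.035918e-12 * 1.722e-05 / 4.60e-04 = 3.877937e-14 F
Step 4: C = 38.78 fF

38.78


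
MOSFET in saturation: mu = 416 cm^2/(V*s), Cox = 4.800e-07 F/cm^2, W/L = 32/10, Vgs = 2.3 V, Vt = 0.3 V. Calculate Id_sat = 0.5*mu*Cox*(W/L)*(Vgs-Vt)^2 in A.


Step 1: Overdrive voltage Vov = Vgs - Vt = 2.3 - 0.3 = 2.0 V
Step 2: W/L = 32/10 = 3.2
Step 3: Id = 0.5 * 416 * 4.800e-07 * 3.2 * 2.0^2
Step 4: Id = 1.28e-03 A

1.28e-03


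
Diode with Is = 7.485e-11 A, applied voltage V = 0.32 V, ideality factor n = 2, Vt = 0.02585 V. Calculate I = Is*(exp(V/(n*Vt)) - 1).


Step 1: V/(n*Vt) = 0.32/(2*0.02585) = 6.1896
Step 2: exp(6.1896) = 4.8765e+02
Step 3: I = 7.485e-11 * (4.8765e+02 - 1) = 3.64e-08 A

3.64e-08


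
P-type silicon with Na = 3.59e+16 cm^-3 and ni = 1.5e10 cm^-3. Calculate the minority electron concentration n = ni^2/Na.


Step 1: Majority hole concentration p ≈ Na = 3.59e+16 cm^-3
Step 2: n = ni^2 / Na = (1.5e10)^2 / 3.59e+16
Step 3: n = 6.27e+03 cm^-3

6.27e+03


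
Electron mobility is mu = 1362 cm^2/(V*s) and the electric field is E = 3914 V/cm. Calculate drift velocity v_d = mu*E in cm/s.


Step 1: v_d = mu * E
Step 2: v_d = 1362 * 3914 = 5330868
Step 3: v_d = 5.33e+06 cm/s

5.33e+06


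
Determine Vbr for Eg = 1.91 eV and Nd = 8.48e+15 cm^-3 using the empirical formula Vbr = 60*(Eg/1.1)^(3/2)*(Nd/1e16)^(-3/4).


Step 1: Eg/1.1 = 1.91/1.1 = 1.736364
Step 2: (Eg/1.1)^1.5 = 1.736364^1.5 = 2.288027
Step 3: (Nd/1e16)^(-0.75) = (0.848)^(-0.75) = 1.131627
Step 4: Vbr = 60 * 2.288027 * 1.131627 = 155.4 V

155.4


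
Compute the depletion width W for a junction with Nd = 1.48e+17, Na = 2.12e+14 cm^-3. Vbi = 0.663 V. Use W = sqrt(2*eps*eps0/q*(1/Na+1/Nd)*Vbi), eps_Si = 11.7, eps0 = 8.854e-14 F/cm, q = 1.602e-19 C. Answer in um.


Step 1: 1/Na + 1/Nd = 1/2.12e+14 + 1/1.48e+17 = 4.72374e-15
Step 2: 2*eps*eps0/q = 2*11.7*8.854e-14/1.602e-19 = 1.293281e+07
Step 3: W^2 = 1.293281e+07 * 4.72374e-15 * 0.663 = 4.05035e-08
Step 4: W = sqrt(4.05035e-08) = 2.013e-04 cm = 2.013 um

2.013
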